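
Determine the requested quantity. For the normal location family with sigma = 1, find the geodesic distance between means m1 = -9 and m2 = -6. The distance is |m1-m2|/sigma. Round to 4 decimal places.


On the fixed-variance normal subfamily, geodesic distance = |m1-m2|/sigma.
|-9 - -6| = 3.
sigma = 1.
d = 3/1 = 3.0000

3.0000


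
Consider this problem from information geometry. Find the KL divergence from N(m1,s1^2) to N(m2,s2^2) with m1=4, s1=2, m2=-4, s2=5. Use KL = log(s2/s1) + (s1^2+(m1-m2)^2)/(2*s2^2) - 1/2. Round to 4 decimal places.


KL divergence between normal distributions:
KL = log(s2/s1) + (s1^2 + (m1-m2)^2)/(2*s2^2) - 1/2.
log(5/2) = 0.916291.
(2^2 + (4--4)^2)/(2*5^2) = (4 + 64)/50 = 1.36.
KL = 0.916291 + 1.36 - 0.5 = 1.7763

1.7763


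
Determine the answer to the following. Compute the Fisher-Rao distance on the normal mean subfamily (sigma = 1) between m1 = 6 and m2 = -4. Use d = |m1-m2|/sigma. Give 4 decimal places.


On the fixed-variance normal subfamily, geodesic distance = |m1-m2|/sigma.
|6 - -4| = 10.
sigma = 1.
d = 10/1 = 10.0000

10.0000


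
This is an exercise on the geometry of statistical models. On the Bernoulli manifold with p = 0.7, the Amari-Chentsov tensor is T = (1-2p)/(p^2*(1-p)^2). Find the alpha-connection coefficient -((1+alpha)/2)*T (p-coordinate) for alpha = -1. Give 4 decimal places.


Skewness (Amari-Chentsov) tensor: T = (1-2p)/(p^2*(1-p)^2).
p = 0.7, 1-2p = -0.4, p^2 = 0.49, (1-p)^2 = 0.09.
T = -0.4/(0.49 * 0.09) = -9.070295.
In the p-coordinate, Gamma^(alpha) = Gamma^(0) - (alpha/2)*T with Gamma^(0) = (1/2)*g'(p) = -T/2,
so Gamma^(alpha) = -((1+alpha)/2)*T.
alpha = -1, -(1+alpha)/2 = 0.0.
Gamma = 0.0 * -9.070295 = 0.0000

0.0000


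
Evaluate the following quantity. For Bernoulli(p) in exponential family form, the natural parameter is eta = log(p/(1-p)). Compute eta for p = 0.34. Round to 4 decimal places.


Natural parameter for Bernoulli: eta = log(p/(1-p)).
p = 0.34, 1-p = 0.66.
p/(1-p) = 0.515152.
eta = log(0.515152) = -0.6633

-0.6633


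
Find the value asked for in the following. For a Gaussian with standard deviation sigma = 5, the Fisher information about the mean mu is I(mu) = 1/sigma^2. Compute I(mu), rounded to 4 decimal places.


The Fisher information for the mean of a normal distribution is I(mu) = 1/sigma^2.
sigma = 5, so sigma^2 = 25.
I(mu) = 1/25 = 0.0400

0.0400


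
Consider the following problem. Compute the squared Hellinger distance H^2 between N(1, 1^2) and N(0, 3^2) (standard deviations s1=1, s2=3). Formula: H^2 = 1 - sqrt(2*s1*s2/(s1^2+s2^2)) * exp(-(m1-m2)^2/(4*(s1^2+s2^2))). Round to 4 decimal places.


Squared Hellinger distance for Gaussians:
H^2 = 1 - sqrt(2*s1*s2/(s1^2+s2^2)) * exp(-(m1-m2)^2/(4*(s1^2+s2^2))).
s1^2 = 1, s2^2 = 9, s1^2+s2^2 = 10.
sqrt(2*1*3/(10)) = 0.774597.
(m1-m2)^2 = (1)^2 = 1.
exp(-1/(4*10)) = exp(-0.025) = 0.97531.
H^2 = 1 - 0.774597*0.97531 = 0.2445

0.2445


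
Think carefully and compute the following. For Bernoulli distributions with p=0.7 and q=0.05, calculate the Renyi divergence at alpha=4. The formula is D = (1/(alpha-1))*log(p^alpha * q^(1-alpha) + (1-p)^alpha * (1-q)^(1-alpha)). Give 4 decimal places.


Renyi divergence of order alpha between Bernoulli distributions:
D = (1/(alpha-1))*log(p^alpha * q^(1-alpha) + (1-p)^alpha * (1-q)^(1-alpha)).
alpha = 4, p = 0.7, q = 0.05.
p^alpha * q^(1-alpha) = 0.7^4 * 0.05^-3 = 1920.8.
(1-p)^alpha * (1-q)^(1-alpha) = 0.3^4 * 0.95^-3 = 0.009447.
sum = 1920.8 + 0.009447 = 1920.809447.
D = (1/3)*log(1920.809447) = 2.5202

2.5202


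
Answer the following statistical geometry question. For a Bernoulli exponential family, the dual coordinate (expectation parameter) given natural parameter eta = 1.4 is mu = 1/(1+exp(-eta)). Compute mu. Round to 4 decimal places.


Dual coordinate (expectation parameter) for Bernoulli:
mu = 1/(1+exp(-eta)).
eta = 1.4.
exp(-eta) = exp(-1.4) = 0.246597.
mu = 1/(1+0.246597) = 0.8022

0.8022


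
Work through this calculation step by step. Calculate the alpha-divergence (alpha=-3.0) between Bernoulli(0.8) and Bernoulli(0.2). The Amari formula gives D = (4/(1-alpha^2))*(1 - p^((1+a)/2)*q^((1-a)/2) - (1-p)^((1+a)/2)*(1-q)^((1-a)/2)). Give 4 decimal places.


Amari alpha-divergence:
D = (4/(1-alpha^2))*(1 - p^((1+a)/2)*q^((1-a)/2) - (1-p)^((1+a)/2)*(1-q)^((1-a)/2)).
alpha = -3.0, p = 0.8, q = 0.2.
e1 = (1+alpha)/2 = -1.0, e2 = (1-alpha)/2 = 2.0.
t1 = p^e1 * q^e2 = 0.8^-1.0 * 0.2^2.0 = 0.05.
t2 = (1-p)^e1 * (1-q)^e2 = 0.2^-1.0 * 0.8^2.0 = 3.2.
4/(1-alpha^2) = -0.5.
D = -0.5*(1 - 0.05 - 3.2) = 1.1250

1.1250


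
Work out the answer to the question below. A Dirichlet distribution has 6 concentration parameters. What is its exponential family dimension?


Exponential family dimension calculation:
Dirichlet with 6 components has 6 natural parameters.

6


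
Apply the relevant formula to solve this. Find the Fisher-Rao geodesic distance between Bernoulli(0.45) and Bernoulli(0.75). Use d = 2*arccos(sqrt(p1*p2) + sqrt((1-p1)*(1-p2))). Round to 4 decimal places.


Geodesic distance on Bernoulli manifold:
d(p1,p2) = 2*arccos(sqrt(p1*p2) + sqrt((1-p1)*(1-p2))).
sqrt(p1*p2) = sqrt(0.45*0.75) = 0.580948.
sqrt((1-p1)*(1-p2)) = sqrt(0.55*0.25) = 0.37081.
arg = 0.580948 + 0.37081 = 0.951757.
d = 2*arccos(0.951757) = 0.6238

0.6238


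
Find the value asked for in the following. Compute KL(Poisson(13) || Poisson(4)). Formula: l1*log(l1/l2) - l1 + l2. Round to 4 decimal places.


KL divergence for Poisson:
KL = l1*log(l1/l2) - l1 + l2.
l1 = 13, l2 = 4.
log(13/4) = 1.178655.
l1*log(l1/l2) = 13 * 1.178655 = 15.322515.
KL = 15.322515 - 13 + 4 = 6.3225

6.3225


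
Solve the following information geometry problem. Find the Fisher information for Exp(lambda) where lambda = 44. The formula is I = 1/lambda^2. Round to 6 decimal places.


Fisher information for exponential: I(lambda) = 1/lambda^2.
lambda = 44, lambda^2 = 1936.
I = 1/1936 = 0.000517

0.000517


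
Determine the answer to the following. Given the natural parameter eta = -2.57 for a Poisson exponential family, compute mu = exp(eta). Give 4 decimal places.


Expectation parameter for Poisson exponential family:
mu = exp(eta).
eta = -2.57.
mu = exp(-2.57) = 0.0765

0.0765


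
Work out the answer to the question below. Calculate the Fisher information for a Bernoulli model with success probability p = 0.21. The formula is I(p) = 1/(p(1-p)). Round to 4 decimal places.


For Bernoulli(p), Fisher information is I(p) = 1/(p*(1-p)).
p = 0.21, 1-p = 0.79.
p*(1-p) = 0.1659.
I(p) = 1/0.1659 = 6.0277

6.0277


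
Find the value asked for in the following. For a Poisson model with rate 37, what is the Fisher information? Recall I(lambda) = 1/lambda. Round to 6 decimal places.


Fisher information for Poisson: I(lambda) = 1/lambda.
lambda = 37.
I(lambda) = 1/37 = 0.027027

0.027027


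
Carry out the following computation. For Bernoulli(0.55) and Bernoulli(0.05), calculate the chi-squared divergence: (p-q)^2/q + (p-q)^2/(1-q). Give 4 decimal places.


Chi-squared divergence between Bernoulli distributions:
chi^2 = (p-q)^2/q + (p-q)^2/(1-q).
p = 0.55, q = 0.05, p-q = 0.5.
(p-q)^2 = 0.25.
term1 = 0.25/0.05 = 5.0.
term2 = 0.25/0.95 = 0.263158.
chi^2 = 5.0 + 0.263158 = 5.2632

5.2632


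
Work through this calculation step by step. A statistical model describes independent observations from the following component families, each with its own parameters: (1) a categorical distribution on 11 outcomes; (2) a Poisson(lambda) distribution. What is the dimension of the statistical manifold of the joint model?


The dimension of a statistical manifold equals the number of free
(independent) real parameters of the model. For a product of independent
blocks the parameter counts add.
- categorical on 11 outcomes (probabilities sum to 1): 11-1 = 10.
- Poisson (lambda): 1.
Total = 10 + 1 = 11.
Dimension = 11

11


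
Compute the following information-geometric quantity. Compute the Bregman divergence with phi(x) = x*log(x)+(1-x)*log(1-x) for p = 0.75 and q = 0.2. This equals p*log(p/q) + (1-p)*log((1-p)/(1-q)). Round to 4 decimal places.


Bregman divergence with negative entropy generator:
D = p*log(p/q) + (1-p)*log((1-p)/(1-q)).
p = 0.75, q = 0.2.
p*log(p/q) = 0.75*log(0.75/0.2) = 0.991317.
(1-p)*log((1-p)/(1-q)) = 0.25*log(0.25/0.8) = -0.290788.
D = 0.991317 + -0.290788 = 0.7005

0.7005


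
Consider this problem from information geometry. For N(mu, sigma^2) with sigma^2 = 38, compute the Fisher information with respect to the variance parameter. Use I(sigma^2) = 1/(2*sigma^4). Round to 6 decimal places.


Fisher information for variance: I(sigma^2) = 1/(2*sigma^4).
sigma^2 = 38, so sigma^4 = 1444.
I = 1/(2*1444) = 1/2888 = 0.000346

0.000346


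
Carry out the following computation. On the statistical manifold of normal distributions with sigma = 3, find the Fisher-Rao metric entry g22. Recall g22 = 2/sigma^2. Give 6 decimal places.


For the 2-parameter normal family, the Fisher metric has:
  g11 = 1/sigma^2, g22 = 2/sigma^2.
sigma = 3, sigma^2 = 9.
g22 = 0.222222

0.222222


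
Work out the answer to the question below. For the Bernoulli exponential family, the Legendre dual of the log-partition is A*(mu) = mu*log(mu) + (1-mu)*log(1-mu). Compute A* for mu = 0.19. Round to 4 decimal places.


Legendre transform for Bernoulli:
A*(mu) = mu*log(mu) + (1-mu)*log(1-mu).
mu = 0.19, 1-mu = 0.81.
mu*log(mu) = 0.19*log(0.19) = -0.315539.
(1-mu)*log(1-mu) = 0.81*log(0.81) = -0.170684.
A* = -0.315539 + -0.170684 = -0.4862

-0.4862


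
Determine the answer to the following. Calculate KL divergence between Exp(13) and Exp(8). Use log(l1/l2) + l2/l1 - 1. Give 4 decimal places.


KL divergence for exponential family:
KL = log(l1/l2) + l2/l1 - 1.
log(13/8) = 0.485508.
8/13 = 0.615385.
KL = 0.485508 + 0.615385 - 1 = 0.1009

0.1009


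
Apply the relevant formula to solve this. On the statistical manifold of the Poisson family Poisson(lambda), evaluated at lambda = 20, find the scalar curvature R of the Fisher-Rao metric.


This family has a single free parameter, so its statistical manifold
is 1-dimensional. The Riemann curvature tensor of any 1-dimensional
Riemannian manifold vanishes identically, so R = 0.

0


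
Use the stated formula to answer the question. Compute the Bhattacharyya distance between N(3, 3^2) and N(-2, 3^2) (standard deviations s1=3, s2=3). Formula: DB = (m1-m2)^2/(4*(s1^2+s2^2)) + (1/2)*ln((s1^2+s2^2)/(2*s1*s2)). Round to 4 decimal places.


Bhattacharyya distance between two Gaussians:
DB = (m1-m2)^2/(4*(s1^2+s2^2)) + (1/2)*ln((s1^2+s2^2)/(2*s1*s2)).
(m1-m2)^2 = (5)^2 = 25.
s1^2+s2^2 = 9 + 9 = 18.
term1 = 25/72 = 0.347222.
term2 = 0.5*ln(18/18.0) = 0.0.
DB = 0.347222 + 0.0 = 0.3472

0.3472


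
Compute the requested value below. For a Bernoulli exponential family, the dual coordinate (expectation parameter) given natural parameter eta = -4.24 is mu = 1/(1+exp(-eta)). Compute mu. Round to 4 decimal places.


Dual coordinate (expectation parameter) for Bernoulli:
mu = 1/(1+exp(-eta)).
eta = -4.24.
exp(-eta) = exp(4.24) = 69.407852.
mu = 1/(1+69.407852) = 0.0142

0.0142


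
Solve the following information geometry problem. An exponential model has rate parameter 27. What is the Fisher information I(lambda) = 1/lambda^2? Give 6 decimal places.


Fisher information for exponential: I(lambda) = 1/lambda^2.
lambda = 27, lambda^2 = 729.
I = 1/729 = 0.001372

0.001372


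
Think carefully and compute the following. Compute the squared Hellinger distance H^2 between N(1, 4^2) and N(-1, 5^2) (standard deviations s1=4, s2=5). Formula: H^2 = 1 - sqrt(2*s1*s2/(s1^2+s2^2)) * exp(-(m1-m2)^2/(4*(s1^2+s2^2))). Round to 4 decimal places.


Squared Hellinger distance for Gaussians:
H^2 = 1 - sqrt(2*s1*s2/(s1^2+s2^2)) * exp(-(m1-m2)^2/(4*(s1^2+s2^2))).
s1^2 = 16, s2^2 = 25, s1^2+s2^2 = 41.
sqrt(2*4*5/(41)) = 0.98773.
(m1-m2)^2 = (2)^2 = 4.
exp(-4/(4*41)) = exp(-0.02439) = 0.975905.
H^2 = 1 - 0.98773*0.975905 = 0.0361

0.0361


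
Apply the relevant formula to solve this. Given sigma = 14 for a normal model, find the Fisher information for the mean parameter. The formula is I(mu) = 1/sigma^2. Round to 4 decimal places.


The Fisher information for the mean of a normal distribution is I(mu) = 1/sigma^2.
sigma = 14, so sigma^2 = 196.
I(mu) = 1/196 = 0.0051

0.0051


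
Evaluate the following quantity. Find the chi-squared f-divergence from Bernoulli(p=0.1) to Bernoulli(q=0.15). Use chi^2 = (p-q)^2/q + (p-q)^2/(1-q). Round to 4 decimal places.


Chi-squared divergence between Bernoulli distributions:
chi^2 = (p-q)^2/q + (p-q)^2/(1-q).
p = 0.1, q = 0.15, p-q = -0.05.
(p-q)^2 = 0.0025.
term1 = 0.0025/0.15 = 0.016667.
term2 = 0.0025/0.85 = 0.002941.
chi^2 = 0.016667 + 0.002941 = 0.0196

0.0196


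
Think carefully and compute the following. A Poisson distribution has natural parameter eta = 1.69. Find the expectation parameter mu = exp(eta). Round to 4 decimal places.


Expectation parameter for Poisson exponential family:
mu = exp(eta).
eta = 1.69.
mu = exp(1.69) = 5.4195

5.4195


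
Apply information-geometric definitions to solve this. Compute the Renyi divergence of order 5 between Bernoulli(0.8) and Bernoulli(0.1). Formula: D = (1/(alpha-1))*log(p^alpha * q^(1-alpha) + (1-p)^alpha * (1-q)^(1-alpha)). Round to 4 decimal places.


Renyi divergence of order alpha between Bernoulli distributions:
D = (1/(alpha-1))*log(p^alpha * q^(1-alpha) + (1-p)^alpha * (1-q)^(1-alpha)).
alpha = 5, p = 0.8, q = 0.1.
p^alpha * q^(1-alpha) = 0.8^5 * 0.1^-4 = 3276.8.
(1-p)^alpha * (1-q)^(1-alpha) = 0.2^5 * 0.9^-4 = 0.000488.
sum = 3276.8 + 0.000488 = 3276.800488.
D = (1/4)*log(3276.800488) = 2.0237

2.0237


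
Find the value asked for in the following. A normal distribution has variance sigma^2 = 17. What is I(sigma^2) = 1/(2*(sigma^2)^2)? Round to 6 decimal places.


Fisher information for variance: I(sigma^2) = 1/(2*sigma^4).
sigma^2 = 17, so sigma^4 = 289.
I = 1/(2*289) = 1/578 = 0.001730

0.001730


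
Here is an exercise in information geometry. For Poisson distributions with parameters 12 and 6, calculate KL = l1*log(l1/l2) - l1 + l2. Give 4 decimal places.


KL divergence for Poisson:
KL = l1*log(l1/l2) - l1 + l2.
l1 = 12, l2 = 6.
log(12/6) = 0.693147.
l1*log(l1/l2) = 12 * 0.693147 = 8.317766.
KL = 8.317766 - 12 + 6 = 2.3178

2.3178


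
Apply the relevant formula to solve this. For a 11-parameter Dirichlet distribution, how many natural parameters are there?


Exponential family dimension calculation:
Dirichlet with 11 components has 11 natural parameters.

11


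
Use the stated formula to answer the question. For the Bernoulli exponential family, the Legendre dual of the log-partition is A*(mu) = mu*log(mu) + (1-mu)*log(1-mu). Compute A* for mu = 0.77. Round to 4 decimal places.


Legendre transform for Bernoulli:
A*(mu) = mu*log(mu) + (1-mu)*log(1-mu).
mu = 0.77, 1-mu = 0.23.
mu*log(mu) = 0.77*log(0.77) = -0.201251.
(1-mu)*log(1-mu) = 0.23*log(0.23) = -0.338025.
A* = -0.201251 + -0.338025 = -0.5393

-0.5393


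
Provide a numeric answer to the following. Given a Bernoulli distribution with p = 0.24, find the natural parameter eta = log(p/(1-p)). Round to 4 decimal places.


Natural parameter for Bernoulli: eta = log(p/(1-p)).
p = 0.24, 1-p = 0.76.
p/(1-p) = 0.315789.
eta = log(0.315789) = -1.1527

-1.1527


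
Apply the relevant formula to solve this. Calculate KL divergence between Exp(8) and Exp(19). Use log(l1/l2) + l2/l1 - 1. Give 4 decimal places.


KL divergence for exponential family:
KL = log(l1/l2) + l2/l1 - 1.
log(8/19) = -0.864997.
19/8 = 2.375.
KL = -0.864997 + 2.375 - 1 = 0.5100

0.5100


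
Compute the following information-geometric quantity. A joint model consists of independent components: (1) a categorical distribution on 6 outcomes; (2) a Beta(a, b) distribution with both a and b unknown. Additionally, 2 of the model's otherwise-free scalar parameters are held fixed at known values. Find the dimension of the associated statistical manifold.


The dimension of a statistical manifold equals the number of free
(independent) real parameters of the model. For a product of independent
blocks the parameter counts add.
- categorical on 6 outcomes (probabilities sum to 1): 6-1 = 5.
- Beta (a, b): 2.
Total = 5 + 2 = 7.
2 parameter(s) fixed at known values: 7 - 2 = 5.
Dimension = 5

5


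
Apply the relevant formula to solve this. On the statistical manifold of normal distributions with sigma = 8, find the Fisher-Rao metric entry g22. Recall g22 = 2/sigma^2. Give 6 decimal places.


For the 2-parameter normal family, the Fisher metric has:
  g11 = 1/sigma^2, g22 = 2/sigma^2.
sigma = 8, sigma^2 = 64.
g22 = 0.031250

0.031250


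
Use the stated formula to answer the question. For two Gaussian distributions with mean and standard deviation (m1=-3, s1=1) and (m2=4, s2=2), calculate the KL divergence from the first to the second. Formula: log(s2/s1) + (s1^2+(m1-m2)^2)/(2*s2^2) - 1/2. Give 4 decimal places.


KL divergence between normal distributions:
KL = log(s2/s1) + (s1^2 + (m1-m2)^2)/(2*s2^2) - 1/2.
log(2/1) = 0.693147.
(1^2 + (-3-4)^2)/(2*2^2) = (1 + 49)/8 = 6.25.
KL = 0.693147 + 6.25 - 0.5 = 6.4431

6.4431


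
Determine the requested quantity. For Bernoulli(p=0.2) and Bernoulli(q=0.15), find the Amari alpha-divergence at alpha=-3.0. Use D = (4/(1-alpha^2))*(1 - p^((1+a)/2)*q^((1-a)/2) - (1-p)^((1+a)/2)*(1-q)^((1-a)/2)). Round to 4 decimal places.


Amari alpha-divergence:
D = (4/(1-alpha^2))*(1 - p^((1+a)/2)*q^((1-a)/2) - (1-p)^((1+a)/2)*(1-q)^((1-a)/2)).
alpha = -3.0, p = 0.2, q = 0.15.
e1 = (1+alpha)/2 = -1.0, e2 = (1-alpha)/2 = 2.0.
t1 = p^e1 * q^e2 = 0.2^-1.0 * 0.15^2.0 = 0.1125.
t2 = (1-p)^e1 * (1-q)^e2 = 0.8^-1.0 * 0.85^2.0 = 0.903125.
4/(1-alpha^2) = -0.5.
D = -0.5*(1 - 0.1125 - 0.903125) = 0.0078

0.0078


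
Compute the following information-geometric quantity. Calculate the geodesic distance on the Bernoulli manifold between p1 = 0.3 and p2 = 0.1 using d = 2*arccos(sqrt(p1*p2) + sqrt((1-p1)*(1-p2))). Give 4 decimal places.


Geodesic distance on Bernoulli manifold:
d(p1,p2) = 2*arccos(sqrt(p1*p2) + sqrt((1-p1)*(1-p2))).
sqrt(p1*p2) = sqrt(0.3*0.1) = 0.173205.
sqrt((1-p1)*(1-p2)) = sqrt(0.7*0.9) = 0.793725.
arg = 0.173205 + 0.793725 = 0.96693.
d = 2*arccos(0.96693) = 0.5158

0.5158


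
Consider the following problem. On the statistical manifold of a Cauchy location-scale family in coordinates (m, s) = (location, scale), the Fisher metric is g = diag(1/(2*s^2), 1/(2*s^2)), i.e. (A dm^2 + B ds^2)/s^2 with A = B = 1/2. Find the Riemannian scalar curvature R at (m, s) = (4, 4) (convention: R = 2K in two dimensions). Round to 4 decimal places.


The metric has the form g = (A dm^2 + B ds^2)/s^2 with A = 1/2, B = 1/2.
Substitute u = sqrt(A/B)*m: g = B*(du^2 + ds^2)/s^2, i.e. B times the
Poincare upper half-plane metric, which has constant Gaussian curvature -1.
Scaling a 2D metric by a constant c divides the Gaussian curvature by c,
so K = -1/B = -1/(1/2) = -2.0000 everywhere (the point (m, s) = (4, 4) is irrelevant:
the curvature is constant).
Scalar curvature in dimension 2: R = 2K = -2/(1/2) = -4.0000.

-4.0000


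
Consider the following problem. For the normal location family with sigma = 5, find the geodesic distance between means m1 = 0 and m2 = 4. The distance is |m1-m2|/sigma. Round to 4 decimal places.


On the fixed-variance normal subfamily, geodesic distance = |m1-m2|/sigma.
|0 - 4| = 4.
sigma = 5.
d = 4/5 = 0.8000

0.8000


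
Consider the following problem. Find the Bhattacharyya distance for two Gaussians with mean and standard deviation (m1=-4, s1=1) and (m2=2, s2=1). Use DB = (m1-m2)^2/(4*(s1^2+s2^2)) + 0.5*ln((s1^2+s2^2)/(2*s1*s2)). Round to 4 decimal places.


Bhattacharyya distance between two Gaussians:
DB = (m1-m2)^2/(4*(s1^2+s2^2)) + (1/2)*ln((s1^2+s2^2)/(2*s1*s2)).
(m1-m2)^2 = (-6)^2 = 36.
s1^2+s2^2 = 1 + 1 = 2.
term1 = 36/8 = 4.5.
term2 = 0.5*ln(2/2.0) = 0.0.
DB = 4.5 + 0.0 = 4.5000

4.5000


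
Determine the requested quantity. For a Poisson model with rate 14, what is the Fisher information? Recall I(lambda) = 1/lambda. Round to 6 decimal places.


Fisher information for Poisson: I(lambda) = 1/lambda.
lambda = 14.
I(lambda) = 1/14 = 0.071429

0.071429


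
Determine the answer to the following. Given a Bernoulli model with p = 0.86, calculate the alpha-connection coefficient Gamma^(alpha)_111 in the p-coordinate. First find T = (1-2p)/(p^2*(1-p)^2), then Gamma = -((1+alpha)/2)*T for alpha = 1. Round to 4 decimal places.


Skewness (Amari-Chentsov) tensor: T = (1-2p)/(p^2*(1-p)^2).
p = 0.86, 1-2p = -0.72, p^2 = 0.7396, (1-p)^2 = 0.0196.
T = -0.72/(0.7396 * 0.0196) = -49.668326.
In the p-coordinate, Gamma^(alpha) = Gamma^(0) - (alpha/2)*T with Gamma^(0) = (1/2)*g'(p) = -T/2,
so Gamma^(alpha) = -((1+alpha)/2)*T.
alpha = 1, -(1+alpha)/2 = -1.0.
Gamma = -1.0 * -49.668326 = 49.6683

49.6683


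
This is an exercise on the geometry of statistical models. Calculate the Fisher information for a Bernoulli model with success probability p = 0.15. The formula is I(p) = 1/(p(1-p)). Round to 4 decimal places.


For Bernoulli(p), Fisher information is I(p) = 1/(p*(1-p)).
p = 0.15, 1-p = 0.85.
p*(1-p) = 0.1275.
I(p) = 1/0.1275 = 7.8431

7.8431


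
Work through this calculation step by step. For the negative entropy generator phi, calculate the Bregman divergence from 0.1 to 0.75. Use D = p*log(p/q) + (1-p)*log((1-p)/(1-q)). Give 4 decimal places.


Bregman divergence with negative entropy generator:
D = p*log(p/q) + (1-p)*log((1-p)/(1-q)).
p = 0.1, q = 0.75.
p*log(p/q) = 0.1*log(0.1/0.75) = -0.20149.
(1-p)*log((1-p)/(1-q)) = 0.9*log(0.9/0.25) = 1.15284.
D = -0.20149 + 1.15284 = 0.9514

0.9514


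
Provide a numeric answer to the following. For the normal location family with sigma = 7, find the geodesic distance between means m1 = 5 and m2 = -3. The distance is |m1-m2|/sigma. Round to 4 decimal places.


On the fixed-variance normal subfamily, geodesic distance = |m1-m2|/sigma.
|5 - -3| = 8.
sigma = 7.
d = 8/7 = 1.1429

1.1429


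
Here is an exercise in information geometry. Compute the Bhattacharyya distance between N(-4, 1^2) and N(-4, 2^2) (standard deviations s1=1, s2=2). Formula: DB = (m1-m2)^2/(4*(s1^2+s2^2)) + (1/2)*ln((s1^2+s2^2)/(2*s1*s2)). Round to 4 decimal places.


Bhattacharyya distance between two Gaussians:
DB = (m1-m2)^2/(4*(s1^2+s2^2)) + (1/2)*ln((s1^2+s2^2)/(2*s1*s2)).
(m1-m2)^2 = (0)^2 = 0.
s1^2+s2^2 = 1 + 4 = 5.
term1 = 0/20 = 0.0.
term2 = 0.5*ln(5/4.0) = 0.111572.
DB = 0.0 + 0.111572 = 0.1116

0.1116


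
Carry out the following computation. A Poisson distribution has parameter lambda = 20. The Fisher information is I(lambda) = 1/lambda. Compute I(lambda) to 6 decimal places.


Fisher information for Poisson: I(lambda) = 1/lambda.
lambda = 20.
I(lambda) = 1/20 = 0.050000

0.050000


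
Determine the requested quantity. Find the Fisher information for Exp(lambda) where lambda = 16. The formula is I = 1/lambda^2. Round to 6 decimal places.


Fisher information for exponential: I(lambda) = 1/lambda^2.
lambda = 16, lambda^2 = 256.
I = 1/256 = 0.003906

0.003906


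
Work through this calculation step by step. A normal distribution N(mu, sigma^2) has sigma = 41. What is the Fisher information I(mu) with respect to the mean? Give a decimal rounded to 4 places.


The Fisher information for the mean of a normal distribution is I(mu) = 1/sigma^2.
sigma = 41, so sigma^2 = 1681.
I(mu) = 1/1681 = 0.0006

0.0006


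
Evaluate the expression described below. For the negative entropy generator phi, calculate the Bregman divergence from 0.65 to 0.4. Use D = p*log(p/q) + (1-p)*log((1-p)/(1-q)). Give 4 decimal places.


Bregman divergence with negative entropy generator:
D = p*log(p/q) + (1-p)*log((1-p)/(1-q)).
p = 0.65, q = 0.4.
p*log(p/q) = 0.65*log(0.65/0.4) = 0.31558.
(1-p)*log((1-p)/(1-q)) = 0.35*log(0.35/0.6) = -0.188649.
D = 0.31558 + -0.188649 = 0.1269

0.1269


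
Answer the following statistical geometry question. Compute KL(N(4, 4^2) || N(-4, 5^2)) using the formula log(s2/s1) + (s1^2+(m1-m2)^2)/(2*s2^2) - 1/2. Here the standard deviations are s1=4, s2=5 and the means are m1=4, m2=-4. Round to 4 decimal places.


KL divergence between normal distributions:
KL = log(s2/s1) + (s1^2 + (m1-m2)^2)/(2*s2^2) - 1/2.
log(5/4) = 0.223144.
(4^2 + (4--4)^2)/(2*5^2) = (16 + 64)/50 = 1.6.
KL = 0.223144 + 1.6 - 0.5 = 1.3231

1.3231


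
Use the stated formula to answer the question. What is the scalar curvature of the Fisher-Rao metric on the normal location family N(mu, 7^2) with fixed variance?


This family has a single free parameter, so its statistical manifold
is 1-dimensional. The Riemann curvature tensor of any 1-dimensional
Riemannian manifold vanishes identically, so R = 0.

0


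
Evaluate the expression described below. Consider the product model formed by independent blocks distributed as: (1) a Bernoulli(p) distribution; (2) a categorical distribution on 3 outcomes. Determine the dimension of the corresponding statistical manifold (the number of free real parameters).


The dimension of a statistical manifold equals the number of free
(independent) real parameters of the model. For a product of independent
blocks the parameter counts add.
- Bernoulli (p): 1.
- categorical on 3 outcomes (probabilities sum to 1): 3-1 = 2.
Total = 1 + 2 = 3.
Dimension = 3

3


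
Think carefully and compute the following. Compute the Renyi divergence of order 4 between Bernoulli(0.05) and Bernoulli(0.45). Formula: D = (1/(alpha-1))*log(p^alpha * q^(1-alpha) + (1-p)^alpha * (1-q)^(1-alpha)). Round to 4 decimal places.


Renyi divergence of order alpha between Bernoulli distributions:
D = (1/(alpha-1))*log(p^alpha * q^(1-alpha) + (1-p)^alpha * (1-q)^(1-alpha)).
alpha = 4, p = 0.05, q = 0.45.
p^alpha * q^(1-alpha) = 0.05^4 * 0.45^-3 = 6.9e-05.
(1-p)^alpha * (1-q)^(1-alpha) = 0.95^4 * 0.55^-3 = 4.895605.
sum = 6.9e-05 + 4.895605 = 4.895673.
D = (1/3)*log(4.895673) = 0.5295

0.5295


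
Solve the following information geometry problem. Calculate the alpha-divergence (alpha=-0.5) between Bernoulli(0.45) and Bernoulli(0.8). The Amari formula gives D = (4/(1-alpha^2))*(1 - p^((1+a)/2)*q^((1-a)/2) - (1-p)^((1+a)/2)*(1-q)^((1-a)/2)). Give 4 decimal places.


Amari alpha-divergence:
D = (4/(1-alpha^2))*(1 - p^((1+a)/2)*q^((1-a)/2) - (1-p)^((1+a)/2)*(1-q)^((1-a)/2)).
alpha = -0.5, p = 0.45, q = 0.8.
e1 = (1+alpha)/2 = 0.25, e2 = (1-alpha)/2 = 0.75.
t1 = p^e1 * q^e2 = 0.45^0.25 * 0.8^0.75 = 0.69282.
t2 = (1-p)^e1 * (1-q)^e2 = 0.55^0.25 * 0.2^0.75 = 0.257551.
4/(1-alpha^2) = 5.333333.
D = 5.333333*(1 - 0.69282 - 0.257551) = 0.2647

0.2647


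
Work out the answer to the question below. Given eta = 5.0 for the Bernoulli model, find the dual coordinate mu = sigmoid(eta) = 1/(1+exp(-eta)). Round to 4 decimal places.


Dual coordinate (expectation parameter) for Bernoulli:
mu = 1/(1+exp(-eta)).
eta = 5.0.
exp(-eta) = exp(-5.0) = 0.006738.
mu = 1/(1+0.006738) = 0.9933

0.9933


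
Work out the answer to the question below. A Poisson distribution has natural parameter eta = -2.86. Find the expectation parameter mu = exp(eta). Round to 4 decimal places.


Expectation parameter for Poisson exponential family:
mu = exp(eta).
eta = -2.86.
mu = exp(-2.86) = 0.0573

0.0573


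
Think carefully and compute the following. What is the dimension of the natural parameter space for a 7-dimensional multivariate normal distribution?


Exponential family dimension calculation:
For 7-dim MVN: mean has 7 params, covariance has 7*8/2 = 28 unique entries.
Total dim = 7 + 28 = 35.

35


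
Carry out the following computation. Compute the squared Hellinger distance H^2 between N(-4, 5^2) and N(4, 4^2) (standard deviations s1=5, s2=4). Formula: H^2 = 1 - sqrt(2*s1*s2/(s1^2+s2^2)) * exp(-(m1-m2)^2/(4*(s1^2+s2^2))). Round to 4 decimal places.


Squared Hellinger distance for Gaussians:
H^2 = 1 - sqrt(2*s1*s2/(s1^2+s2^2)) * exp(-(m1-m2)^2/(4*(s1^2+s2^2))).
s1^2 = 25, s2^2 = 16, s1^2+s2^2 = 41.
sqrt(2*5*4/(41)) = 0.98773.
(m1-m2)^2 = (-8)^2 = 64.
exp(-64/(4*41)) = exp(-0.390244) = 0.676892.
H^2 = 1 - 0.98773*0.676892 = 0.3314

0.3314


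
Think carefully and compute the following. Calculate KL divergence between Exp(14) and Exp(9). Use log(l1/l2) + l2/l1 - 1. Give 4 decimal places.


KL divergence for exponential family:
KL = log(l1/l2) + l2/l1 - 1.
log(14/9) = 0.441833.
9/14 = 0.642857.
KL = 0.441833 + 0.642857 - 1 = 0.0847

0.0847


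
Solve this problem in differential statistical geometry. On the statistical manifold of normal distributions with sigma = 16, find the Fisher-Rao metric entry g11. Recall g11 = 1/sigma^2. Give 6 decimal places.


For the 2-parameter normal family, the Fisher metric has:
  g11 = 1/sigma^2, g22 = 2/sigma^2.
sigma = 16, sigma^2 = 256.
g11 = 0.003906

0.003906


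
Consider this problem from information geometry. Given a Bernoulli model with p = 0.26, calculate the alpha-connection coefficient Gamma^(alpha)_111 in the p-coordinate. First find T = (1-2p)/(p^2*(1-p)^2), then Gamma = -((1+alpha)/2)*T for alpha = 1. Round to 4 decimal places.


Skewness (Amari-Chentsov) tensor: T = (1-2p)/(p^2*(1-p)^2).
p = 0.26, 1-2p = 0.48, p^2 = 0.0676, (1-p)^2 = 0.5476.
T = 0.48/(0.0676 * 0.5476) = 12.966749.
In the p-coordinate, Gamma^(alpha) = Gamma^(0) - (alpha/2)*T with Gamma^(0) = (1/2)*g'(p) = -T/2,
so Gamma^(alpha) = -((1+alpha)/2)*T.
alpha = 1, -(1+alpha)/2 = -1.0.
Gamma = -1.0 * 12.966749 = -12.9667

-12.9667


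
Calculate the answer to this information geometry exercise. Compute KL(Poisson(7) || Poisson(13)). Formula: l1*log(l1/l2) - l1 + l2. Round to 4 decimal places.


KL divergence for Poisson:
KL = l1*log(l1/l2) - l1 + l2.
l1 = 7, l2 = 13.
log(7/13) = -0.619039.
l1*log(l1/l2) = 7 * -0.619039 = -4.333274.
KL = -4.333274 - 7 + 13 = 1.6667

1.6667


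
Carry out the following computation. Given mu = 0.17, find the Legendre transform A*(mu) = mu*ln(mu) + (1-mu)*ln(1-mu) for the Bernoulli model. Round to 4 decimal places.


Legendre transform for Bernoulli:
A*(mu) = mu*log(mu) + (1-mu)*log(1-mu).
mu = 0.17, 1-mu = 0.83.
mu*log(mu) = 0.17*log(0.17) = -0.301233.
(1-mu)*log(1-mu) = 0.83*log(0.83) = -0.154654.
A* = -0.301233 + -0.154654 = -0.4559

-0.4559


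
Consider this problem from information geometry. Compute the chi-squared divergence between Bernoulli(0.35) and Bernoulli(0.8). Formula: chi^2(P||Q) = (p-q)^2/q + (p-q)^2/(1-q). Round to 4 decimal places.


Chi-squared divergence between Bernoulli distributions:
chi^2 = (p-q)^2/q + (p-q)^2/(1-q).
p = 0.35, q = 0.8, p-q = -0.45.
(p-q)^2 = 0.2025.
term1 = 0.2025/0.8 = 0.253125.
term2 = 0.2025/0.2 = 1.0125.
chi^2 = 0.253125 + 1.0125 = 1.2656

1.2656


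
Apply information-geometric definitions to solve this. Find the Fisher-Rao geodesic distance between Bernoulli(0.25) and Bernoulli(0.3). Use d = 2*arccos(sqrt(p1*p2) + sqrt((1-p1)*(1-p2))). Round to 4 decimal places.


Geodesic distance on Bernoulli manifold:
d(p1,p2) = 2*arccos(sqrt(p1*p2) + sqrt((1-p1)*(1-p2))).
sqrt(p1*p2) = sqrt(0.25*0.3) = 0.273861.
sqrt((1-p1)*(1-p2)) = sqrt(0.75*0.7) = 0.724569.
arg = 0.273861 + 0.724569 = 0.99843.
d = 2*arccos(0.99843) = 0.1121

0.1121


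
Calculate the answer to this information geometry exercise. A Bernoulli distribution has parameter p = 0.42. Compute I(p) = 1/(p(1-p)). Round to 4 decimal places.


For Bernoulli(p), Fisher information is I(p) = 1/(p*(1-p)).
p = 0.42, 1-p = 0.58.
p*(1-p) = 0.2436.
I(p) = 1/0.2436 = 4.1051

4.1051


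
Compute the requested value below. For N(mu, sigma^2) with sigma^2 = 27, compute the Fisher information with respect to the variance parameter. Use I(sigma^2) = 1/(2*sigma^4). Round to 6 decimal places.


Fisher information for variance: I(sigma^2) = 1/(2*sigma^4).
sigma^2 = 27, so sigma^4 = 729.
I = 1/(2*729) = 1/1458 = 0.000686

0.000686


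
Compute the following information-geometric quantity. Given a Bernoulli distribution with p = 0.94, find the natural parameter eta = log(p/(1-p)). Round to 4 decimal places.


Natural parameter for Bernoulli: eta = log(p/(1-p)).
p = 0.94, 1-p = 0.06.
p/(1-p) = 15.666667.
eta = log(15.666667) = 2.7515

2.7515


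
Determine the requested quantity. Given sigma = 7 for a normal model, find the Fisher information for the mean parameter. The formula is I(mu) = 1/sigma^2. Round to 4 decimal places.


The Fisher information for the mean of a normal distribution is I(mu) = 1/sigma^2.
sigma = 7, so sigma^2 = 49.
I(mu) = 1/49 = 0.0204

0.0204


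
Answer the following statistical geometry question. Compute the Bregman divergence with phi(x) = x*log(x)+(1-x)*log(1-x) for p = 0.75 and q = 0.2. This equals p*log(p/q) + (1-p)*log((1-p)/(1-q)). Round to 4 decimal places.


Bregman divergence with negative entropy generator:
D = p*log(p/q) + (1-p)*log((1-p)/(1-q)).
p = 0.75, q = 0.2.
p*log(p/q) = 0.75*log(0.75/0.2) = 0.991317.
(1-p)*log((1-p)/(1-q)) = 0.25*log(0.25/0.8) = -0.290788.
D = 0.991317 + -0.290788 = 0.7005

0.7005


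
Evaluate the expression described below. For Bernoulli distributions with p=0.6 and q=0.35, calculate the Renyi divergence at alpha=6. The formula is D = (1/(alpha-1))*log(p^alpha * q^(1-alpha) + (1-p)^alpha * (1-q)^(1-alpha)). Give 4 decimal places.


Renyi divergence of order alpha between Bernoulli distributions:
D = (1/(alpha-1))*log(p^alpha * q^(1-alpha) + (1-p)^alpha * (1-q)^(1-alpha)).
alpha = 6, p = 0.6, q = 0.35.
p^alpha * q^(1-alpha) = 0.6^6 * 0.35^-5 = 8.883156.
(1-p)^alpha * (1-q)^(1-alpha) = 0.4^6 * 0.65^-5 = 0.035302.
sum = 8.883156 + 0.035302 = 8.918457.
D = (1/5)*log(8.918457) = 0.4376

0.4376


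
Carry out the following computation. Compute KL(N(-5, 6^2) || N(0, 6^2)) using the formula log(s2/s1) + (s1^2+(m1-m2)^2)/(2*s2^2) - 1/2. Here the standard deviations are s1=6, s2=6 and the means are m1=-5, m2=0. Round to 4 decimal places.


KL divergence between normal distributions:
KL = log(s2/s1) + (s1^2 + (m1-m2)^2)/(2*s2^2) - 1/2.
log(6/6) = 0.0.
(6^2 + (-5-0)^2)/(2*6^2) = (36 + 25)/72 = 0.847222.
KL = 0.0 + 0.847222 - 0.5 = 0.3472

0.3472


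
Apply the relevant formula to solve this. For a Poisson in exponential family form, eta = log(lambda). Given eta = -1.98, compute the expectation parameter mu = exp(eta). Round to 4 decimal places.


Expectation parameter for Poisson exponential family:
mu = exp(eta).
eta = -1.98.
mu = exp(-1.98) = 0.1381

0.1381


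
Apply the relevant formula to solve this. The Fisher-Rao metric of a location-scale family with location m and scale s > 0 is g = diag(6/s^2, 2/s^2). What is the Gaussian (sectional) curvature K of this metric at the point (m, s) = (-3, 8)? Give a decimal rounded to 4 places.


The metric has the form g = (A dm^2 + B ds^2)/s^2 with A = 6, B = 2.
Substitute u = sqrt(A/B)*m: g = B*(du^2 + ds^2)/s^2, i.e. B times the
Poincare upper half-plane metric, which has constant Gaussian curvature -1.
Scaling a 2D metric by a constant c divides the Gaussian curvature by c,
so K = -1/B = -1/(2) = -0.5000 everywhere (the point (m, s) = (-3, 8) is irrelevant:
the curvature is constant).
The requested Gaussian curvature is K = -0.5000.

-0.5000


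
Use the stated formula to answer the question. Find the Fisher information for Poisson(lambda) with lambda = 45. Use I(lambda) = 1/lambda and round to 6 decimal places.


Fisher information for Poisson: I(lambda) = 1/lambda.
lambda = 45.
I(lambda) = 1/45 = 0.022222

0.022222


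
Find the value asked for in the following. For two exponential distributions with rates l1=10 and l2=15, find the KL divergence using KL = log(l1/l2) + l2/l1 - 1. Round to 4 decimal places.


KL divergence for exponential family:
KL = log(l1/l2) + l2/l1 - 1.
log(10/15) = -0.405465.
15/10 = 1.5.
KL = -0.405465 + 1.5 - 1 = 0.0945

0.0945


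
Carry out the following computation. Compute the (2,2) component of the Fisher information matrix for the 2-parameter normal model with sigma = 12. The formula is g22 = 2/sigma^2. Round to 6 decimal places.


For the 2-parameter normal family, the Fisher metric has:
  g11 = 1/sigma^2, g22 = 2/sigma^2.
sigma = 12, sigma^2 = 144.
g22 = 0.013889

0.013889


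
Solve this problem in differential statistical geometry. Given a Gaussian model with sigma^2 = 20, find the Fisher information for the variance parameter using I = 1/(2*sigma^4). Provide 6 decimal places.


Fisher information for variance: I(sigma^2) = 1/(2*sigma^4).
sigma^2 = 20, so sigma^4 = 400.
I = 1/(2*400) = 1/800 = 0.001250

0.001250


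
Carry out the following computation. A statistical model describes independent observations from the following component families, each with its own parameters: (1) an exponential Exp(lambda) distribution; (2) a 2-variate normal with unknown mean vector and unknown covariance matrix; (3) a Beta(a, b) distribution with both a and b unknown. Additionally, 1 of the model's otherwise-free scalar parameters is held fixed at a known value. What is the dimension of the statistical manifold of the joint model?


The dimension of a statistical manifold equals the number of free
(independent) real parameters of the model. For a product of independent
blocks the parameter counts add.
- exponential (lambda): 1.
- 2-variate normal: 2 (mean) + 2*3/2 = 3 (symmetric covariance) = 5.
- Beta (a, b): 2.
Total = 1 + 5 + 2 = 8.
1 parameter(s) fixed at known values: 8 - 1 = 7.
Dimension = 7

7


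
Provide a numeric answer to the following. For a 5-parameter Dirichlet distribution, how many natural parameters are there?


Exponential family dimension calculation:
Dirichlet with 5 components has 5 natural parameters.

5


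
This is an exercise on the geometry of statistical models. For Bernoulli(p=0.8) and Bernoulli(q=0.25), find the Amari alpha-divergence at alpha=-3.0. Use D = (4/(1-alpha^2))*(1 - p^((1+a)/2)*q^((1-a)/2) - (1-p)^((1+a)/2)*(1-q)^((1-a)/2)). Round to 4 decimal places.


Amari alpha-divergence:
D = (4/(1-alpha^2))*(1 - p^((1+a)/2)*q^((1-a)/2) - (1-p)^((1+a)/2)*(1-q)^((1-a)/2)).
alpha = -3.0, p = 0.8, q = 0.25.
e1 = (1+alpha)/2 = -1.0, e2 = (1-alpha)/2 = 2.0.
t1 = p^e1 * q^e2 = 0.8^-1.0 * 0.25^2.0 = 0.078125.
t2 = (1-p)^e1 * (1-q)^e2 = 0.2^-1.0 * 0.75^2.0 = 2.8125.
4/(1-alpha^2) = -0.5.
D = -0.5*(1 - 0.078125 - 2.8125) = 0.9453

0.9453


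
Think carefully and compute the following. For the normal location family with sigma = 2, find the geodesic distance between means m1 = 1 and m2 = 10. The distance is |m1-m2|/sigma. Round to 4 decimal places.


On the fixed-variance normal subfamily, geodesic distance = |m1-m2|/sigma.
|1 - 10| = 9.
sigma = 2.
d = 9/2 = 4.5000

4.5000


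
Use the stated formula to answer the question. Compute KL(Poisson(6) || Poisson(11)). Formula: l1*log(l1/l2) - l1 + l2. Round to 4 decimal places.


KL divergence for Poisson:
KL = l1*log(l1/l2) - l1 + l2.
l1 = 6, l2 = 11.
log(6/11) = -0.606136.
l1*log(l1/l2) = 6 * -0.606136 = -3.636815.
KL = -3.636815 - 6 + 11 = 1.3632

1.3632


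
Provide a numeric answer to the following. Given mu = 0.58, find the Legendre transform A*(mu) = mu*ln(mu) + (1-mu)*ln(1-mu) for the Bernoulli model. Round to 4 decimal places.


Legendre transform for Bernoulli:
A*(mu) = mu*log(mu) + (1-mu)*log(1-mu).
mu = 0.58, 1-mu = 0.42.
mu*log(mu) = 0.58*log(0.58) = -0.315942.
(1-mu)*log(1-mu) = 0.42*log(0.42) = -0.36435.
A* = -0.315942 + -0.36435 = -0.6803

-0.6803


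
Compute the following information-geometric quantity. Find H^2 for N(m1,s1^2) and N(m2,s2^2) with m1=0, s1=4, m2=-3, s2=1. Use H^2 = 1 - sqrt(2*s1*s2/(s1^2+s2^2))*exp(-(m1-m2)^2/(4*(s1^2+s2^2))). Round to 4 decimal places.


Squared Hellinger distance for Gaussians:
H^2 = 1 - sqrt(2*s1*s2/(s1^2+s2^2)) * exp(-(m1-m2)^2/(4*(s1^2+s2^2))).
s1^2 = 16, s2^2 = 1, s1^2+s2^2 = 17.
sqrt(2*4*1/(17)) = 0.685994.
(m1-m2)^2 = (3)^2 = 9.
exp(-9/(4*17)) = exp(-0.132353) = 0.876032.
H^2 = 1 - 0.685994*0.876032 = 0.3990

0.3990


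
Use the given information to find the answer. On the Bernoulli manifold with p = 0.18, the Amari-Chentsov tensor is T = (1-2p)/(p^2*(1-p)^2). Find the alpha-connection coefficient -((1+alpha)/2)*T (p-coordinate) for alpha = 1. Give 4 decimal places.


Skewness (Amari-Chentsov) tensor: T = (1-2p)/(p^2*(1-p)^2).
p = 0.18, 1-2p = 0.64, p^2 = 0.0324, (1-p)^2 = 0.6724.
T = 0.64/(0.0324 * 0.6724) = 29.376988.
In the p-coordinate, Gamma^(alpha) = Gamma^(0) - (alpha/2)*T with Gamma^(0) = (1/2)*g'(p) = -T/2,
so Gamma^(alpha) = -((1+alpha)/2)*T.
alpha = 1, -(1+alpha)/2 = -1.0.
Gamma = -1.0 * 29.376988 = -29.3770

-29.3770
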